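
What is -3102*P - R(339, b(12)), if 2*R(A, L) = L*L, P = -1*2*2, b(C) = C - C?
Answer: 12408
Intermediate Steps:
b(C) = 0
P = -4 (P = -2*2 = -4)
R(A, L) = L**2/2 (R(A, L) = (L*L)/2 = L**2/2)
-3102*P - R(339, b(12)) = -3102*(-4) - 0**2/2 = 12408 - 0/2 = 12408 - 1*0 = 12408 + 0 = 12408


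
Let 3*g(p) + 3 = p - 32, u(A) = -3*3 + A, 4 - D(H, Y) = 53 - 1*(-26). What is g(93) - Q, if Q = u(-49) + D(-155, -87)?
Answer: 457/3 ≈ 152.33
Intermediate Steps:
D(H, Y) = -75 (D(H, Y) = 4 - (53 - 1*(-26)) = 4 - (53 + 26) = 4 - 1*79 = 4 - 79 = -75)
u(A) = -9 + A
Q = -133 (Q = (-9 - 49) - 75 = -58 - 75 = -133)
g(p) = -35/3 + p/3 (g(p) = -1 + (p - 32)/3 = -1 + (-32 + p)/3 = -1 + (-32/3 + p/3) = -35/3 + p/3)
g(93) - Q = (-35/3 + (1/3)*93) - 1*(-133) = (-35/3 + 31) + 133 = 58/3 + 133 = 457/3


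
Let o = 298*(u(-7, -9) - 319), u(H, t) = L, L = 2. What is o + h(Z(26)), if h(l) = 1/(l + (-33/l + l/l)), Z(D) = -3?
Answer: -850193/9 ≈ -94466.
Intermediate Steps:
u(H, t) = 2
h(l) = 1/(1 + l - 33/l) (h(l) = 1/(l + (-33/l + 1)) = 1/(l + (1 - 33/l)) = 1/(1 + l - 33/l))
o = -94466 (o = 298*(2 - 319) = 298*(-317) = -94466)
o + h(Z(26)) = -94466 - 3/(-33 - 3 + (-3)²) = -94466 - 3/(-33 - 3 + 9) = -94466 - 3/(-27) = -94466 - 3*(-1/27) = -94466 + ⅑ = -850193/9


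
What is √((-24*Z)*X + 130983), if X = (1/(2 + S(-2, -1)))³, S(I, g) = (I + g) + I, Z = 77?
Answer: √1179463/3 ≈ 362.01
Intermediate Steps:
S(I, g) = g + 2*I
X = -1/27 (X = (1/(2 + (-1 + 2*(-2))))³ = (1/(2 + (-1 - 4)))³ = (1/(2 - 5))³ = (1/(-3))³ = (-⅓)³ = -1/27 ≈ -0.037037)
√((-24*Z)*X + 130983) = √(-24*77*(-1/27) + 130983) = √(-1848*(-1/27) + 130983) = √(616/9 + 130983) = √(1179463/9) = √1179463/3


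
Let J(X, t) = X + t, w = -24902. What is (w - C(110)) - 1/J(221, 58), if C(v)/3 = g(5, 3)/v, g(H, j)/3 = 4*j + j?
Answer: -152856031/6138 ≈ -24903.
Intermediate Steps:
g(H, j) = 15*j (g(H, j) = 3*(4*j + j) = 3*(5*j) = 15*j)
C(v) = 135/v (C(v) = 3*((15*3)/v) = 3*(45/v) = 135/v)
(w - C(110)) - 1/J(221, 58) = (-24902 - 135/110) - 1/(221 + 58) = (-24902 - 135/110) - 1/279 = (-24902 - 1*27/22) - 1*1/279 = (-24902 - 27/22) - 1/279 = -547871/22 - 1/279 = -152856031/6138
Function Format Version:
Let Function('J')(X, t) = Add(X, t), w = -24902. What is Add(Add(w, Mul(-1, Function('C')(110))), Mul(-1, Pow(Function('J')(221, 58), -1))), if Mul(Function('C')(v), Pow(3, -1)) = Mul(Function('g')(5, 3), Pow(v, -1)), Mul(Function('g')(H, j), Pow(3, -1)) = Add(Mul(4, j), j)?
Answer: Rational(-152856031, 6138) ≈ -24903.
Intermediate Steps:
Function('g')(H, j) = Mul(15, j) (Function('g')(H, j) = Mul(3, Add(Mul(4, j), j)) = Mul(3, Mul(5, j)) = Mul(15, j))
Function('C')(v) = Mul(135, Pow(v, -1)) (Function('C')(v) = Mul(3, Mul(Mul(15, 3), Pow(v, -1))) = Mul(3, Mul(45, Pow(v, -1))) = Mul(135, Pow(v, -1)))
Add(Add(w, Mul(-1, Function('C')(110))), Mul(-1, Pow(Function('J')(221, 58), -1))) = Add(Add(-24902, Mul(-1, Mul(135, Pow(110, -1)))), Mul(-1, Pow(Add(221, 58), -1))) = Add(Add(-24902, Mul(-1, Mul(135, Rational(1, 110)))), Mul(-1, Pow(279, -1))) = Add(Add(-24902, Mul(-1, Rational(27, 22))), Mul(-1, Rational(1, 279))) = Add(Add(-24902, Rational(-27, 22)), Rational(-1, 279)) = Add(Rational(-547871, 22), Rational(-1, 279)) = Rational(-152856031, 6138)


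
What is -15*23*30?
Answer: -10350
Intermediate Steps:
-15*23*30 = -345*30 = -10350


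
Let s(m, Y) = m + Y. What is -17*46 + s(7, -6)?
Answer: -781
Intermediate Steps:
s(m, Y) = Y + m
-17*46 + s(7, -6) = -17*46 + (-6 + 7) = -782 + 1 = -781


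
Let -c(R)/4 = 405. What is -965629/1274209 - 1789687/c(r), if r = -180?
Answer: 2278870963603/2064218580 ≈ 1104.0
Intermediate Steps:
c(R) = -1620 (c(R) = -4*405 = -1620)
-965629/1274209 - 1789687/c(r) = -965629/1274209 - 1789687/(-1620) = -965629*1/1274209 - 1789687*(-1/1620) = -965629/1274209 + 1789687/1620 = 2278870963603/2064218580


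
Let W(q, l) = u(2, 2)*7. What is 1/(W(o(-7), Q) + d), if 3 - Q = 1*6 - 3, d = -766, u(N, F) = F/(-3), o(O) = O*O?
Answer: -3/2312 ≈ -0.0012976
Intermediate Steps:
o(O) = O**2
u(N, F) = -F/3 (u(N, F) = F*(-1/3) = -F/3)
Q = 0 (Q = 3 - (1*6 - 3) = 3 - (6 - 3) = 3 - 1*3 = 3 - 3 = 0)
W(q, l) = -14/3 (W(q, l) = -1/3*2*7 = -2/3*7 = -14/3)
1/(W(o(-7), Q) + d) = 1/(-14/3 - 766) = 1/(-2312/3) = -3/2312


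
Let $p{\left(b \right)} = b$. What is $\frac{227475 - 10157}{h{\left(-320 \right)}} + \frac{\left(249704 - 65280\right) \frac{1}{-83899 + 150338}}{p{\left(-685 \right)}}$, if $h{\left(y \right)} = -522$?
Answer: $- \frac{170524031581}{409596435} \approx -416.32$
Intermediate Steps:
$\frac{227475 - 10157}{h{\left(-320 \right)}} + \frac{\left(249704 - 65280\right) \frac{1}{-83899 + 150338}}{p{\left(-685 \right)}} = \frac{227475 - 10157}{-522} + \frac{\left(249704 - 65280\right) \frac{1}{-83899 + 150338}}{-685} = 217318 \left(- \frac{1}{522}\right) + \frac{184424}{66439} \left(- \frac{1}{685}\right) = - \frac{108659}{261} + 184424 \cdot \frac{1}{66439} \left(- \frac{1}{685}\right) = - \frac{108659}{261} + \frac{184424}{66439} \left(- \frac{1}{685}\right) = - \frac{108659}{261} - \frac{184424}{45510715} = - \frac{170524031581}{409596435}$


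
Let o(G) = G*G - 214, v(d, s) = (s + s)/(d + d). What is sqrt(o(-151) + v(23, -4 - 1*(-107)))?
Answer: 2*sqrt(2987723)/23 ≈ 150.30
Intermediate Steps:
v(d, s) = s/d (v(d, s) = (2*s)/((2*d)) = (2*s)*(1/(2*d)) = s/d)
o(G) = -214 + G**2 (o(G) = G**2 - 214 = -214 + G**2)
sqrt(o(-151) + v(23, -4 - 1*(-107))) = sqrt((-214 + (-151)**2) + (-4 - 1*(-107))/23) = sqrt((-214 + 22801) + (-4 + 107)*(1/23)) = sqrt(22587 + 103*(1/23)) = sqrt(22587 + 103/23) = sqrt(519604/23) = 2*sqrt(2987723)/23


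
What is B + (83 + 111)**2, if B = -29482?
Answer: 8154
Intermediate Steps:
B + (83 + 111)**2 = -29482 + (83 + 111)**2 = -29482 + 194**2 = -29482 + 37636 = 8154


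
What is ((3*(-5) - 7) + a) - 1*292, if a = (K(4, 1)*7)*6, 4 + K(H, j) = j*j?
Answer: -440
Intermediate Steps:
K(H, j) = -4 + j² (K(H, j) = -4 + j*j = -4 + j²)
a = -126 (a = ((-4 + 1²)*7)*6 = ((-4 + 1)*7)*6 = -3*7*6 = -21*6 = -126)
((3*(-5) - 7) + a) - 1*292 = ((3*(-5) - 7) - 126) - 1*292 = ((-15 - 7) - 126) - 292 = (-22 - 126) - 292 = -148 - 292 = -440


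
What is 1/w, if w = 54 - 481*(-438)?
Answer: 1/210732 ≈ 4.7454e-6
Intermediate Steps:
w = 210732 (w = 54 + 210678 = 210732)
1/w = 1/210732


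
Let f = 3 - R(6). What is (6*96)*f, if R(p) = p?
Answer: -1728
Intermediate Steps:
f = -3 (f = 3 - 1*6 = 3 - 6 = -3)
(6*96)*f = (6*96)*(-3) = 576*(-3) = -1728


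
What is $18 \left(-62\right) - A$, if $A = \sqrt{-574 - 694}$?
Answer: $-1116 - 2 i \sqrt{317} \approx -1116.0 - 35.609 i$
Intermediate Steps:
$A = 2 i \sqrt{317}$ ($A = \sqrt{-1268} = 2 i \sqrt{317} \approx 35.609 i$)
$18 \left(-62\right) - A = 18 \left(-62\right) - 2 i \sqrt{317} = -1116 - 2 i \sqrt{317}$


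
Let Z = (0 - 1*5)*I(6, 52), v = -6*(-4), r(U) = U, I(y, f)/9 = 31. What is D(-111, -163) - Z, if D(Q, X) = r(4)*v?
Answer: 1491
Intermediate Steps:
I(y, f) = 279 (I(y, f) = 9*31 = 279)
v = 24
Z = -1395 (Z = (0 - 1*5)*279 = (0 - 5)*279 = -5*279 = -1395)
D(Q, X) = 96 (D(Q, X) = 4*24 = 96)
D(-111, -163) - Z = 96 - 1*(-1395) = 96 + 1395 = 1491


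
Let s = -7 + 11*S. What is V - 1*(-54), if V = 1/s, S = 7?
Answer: 3781/70 ≈ 54.014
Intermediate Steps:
s = 70 (s = -7 + 11*7 = -7 + 77 = 70)
V = 1/70 ≈ 0.014286
V - 1*(-54) = 1/70 - 1*(-54) = 1/70 + 54 = 3781/70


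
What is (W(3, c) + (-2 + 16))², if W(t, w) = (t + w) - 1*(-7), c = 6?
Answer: 900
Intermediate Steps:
W(t, w) = 7 + t + w (W(t, w) = (t + w) + 7 = 7 + t + w)
(W(3, c) + (-2 + 16))² = ((7 + 3 + 6) + (-2 + 16))² = (16 + 14)² = 30² = 900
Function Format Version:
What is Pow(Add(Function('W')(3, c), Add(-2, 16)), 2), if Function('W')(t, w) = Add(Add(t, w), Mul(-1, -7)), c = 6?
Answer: 900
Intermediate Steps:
Function('W')(t, w) = Add(7, t, w) (Function('W')(t, w) = Add(Add(t, w), 7) = Add(7, t, w))
Pow(Add(Function('W')(3, c), Add(-2, 16)), 2) = Pow(Add(Add(7, 3, 6), Add(-2, 16)), 2) = Pow(Add(16, 14), 2) = Pow(30, 2) = 900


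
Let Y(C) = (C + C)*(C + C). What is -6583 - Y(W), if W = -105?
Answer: -50683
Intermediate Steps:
Y(C) = 4*C**2 (Y(C) = (2*C)*(2*C) = 4*C**2)
-6583 - Y(W) = -6583 - 4*(-105)**2 = -6583 - 4*11025 = -6583 - 1*44100 = -6583 - 44100 = -50683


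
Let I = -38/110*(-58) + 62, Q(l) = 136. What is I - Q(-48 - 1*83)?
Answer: -2968/55 ≈ -53.964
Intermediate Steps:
I = 4512/55 (I = -38*1/110*(-58) + 62 = -19/55*(-58) + 62 = 1102/55 + 62 = 4512/55 ≈ 82.036)
I - Q(-48 - 1*83) = 4512/55 - 1*136 = 4512/55 - 136 = -2968/55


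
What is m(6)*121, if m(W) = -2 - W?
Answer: -968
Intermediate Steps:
m(6)*121 = (-2 - 1*6)*121 = (-2 - 6)*121 = -8*121 = -968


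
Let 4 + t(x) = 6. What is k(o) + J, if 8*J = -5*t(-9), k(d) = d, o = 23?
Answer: 87/4 ≈ 21.750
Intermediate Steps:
t(x) = 2 (t(x) = -4 + 6 = 2)
J = -5/4 (J = (-5*2)/8 = (⅛)*(-10) = -5/4 ≈ -1.2500)
k(o) + J = 23 - 5/4 = 87/4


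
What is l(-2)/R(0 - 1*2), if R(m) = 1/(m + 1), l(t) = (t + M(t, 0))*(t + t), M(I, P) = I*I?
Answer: 8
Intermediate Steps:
M(I, P) = I²
l(t) = 2*t*(t + t²) (l(t) = (t + t²)*(t + t) = (t + t²)*(2*t) = 2*t*(t + t²))
R(m) = 1/(1 + m)
l(-2)/R(0 - 1*2) = (2*(-2)²*(1 - 2))/(1/(1 + (0 - 1*2))) = (2*4*(-1))/(1/(1 + (0 - 2))) = -8/(1/(1 - 2)) = -8/(1/(-1)) = -8/(-1) = -8*(-1) = 8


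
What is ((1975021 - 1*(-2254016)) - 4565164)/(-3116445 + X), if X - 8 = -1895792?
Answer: 336127/5012229 ≈ 0.067061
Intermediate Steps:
X = -1895784 (X = 8 - 1895792 = -1895784)
((1975021 - 1*(-2254016)) - 4565164)/(-3116445 + X) = ((1975021 - 1*(-2254016)) - 4565164)/(-3116445 - 1895784) = ((1975021 + 2254016) - 4565164)/(-5012229) = (4229037 - 4565164)*(-1/5012229) = -336127*(-1/5012229) = 336127/5012229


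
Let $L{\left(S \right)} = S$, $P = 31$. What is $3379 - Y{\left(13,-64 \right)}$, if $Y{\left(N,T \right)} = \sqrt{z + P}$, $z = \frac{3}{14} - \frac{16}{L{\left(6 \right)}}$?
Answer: $3379 - \frac{\sqrt{50358}}{42} \approx 3373.7$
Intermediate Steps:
$z = - \frac{103}{42}$ ($z = \frac{3}{14} - \frac{16}{6} = 3 \cdot \frac{1}{14} - \frac{8}{3} = \frac{3}{14} - \frac{8}{3} = - \frac{103}{42} \approx -2.4524$)
$Y{\left(N,T \right)} = \frac{\sqrt{50358}}{42}$ ($Y{\left(N,T \right)} = \sqrt{- \frac{103}{42} + 31} = \sqrt{\frac{1199}{42}} = \frac{\sqrt{50358}}{42}$)
$3379 - Y{\left(13,-64 \right)} = 3379 - \frac{\sqrt{50358}}{42}$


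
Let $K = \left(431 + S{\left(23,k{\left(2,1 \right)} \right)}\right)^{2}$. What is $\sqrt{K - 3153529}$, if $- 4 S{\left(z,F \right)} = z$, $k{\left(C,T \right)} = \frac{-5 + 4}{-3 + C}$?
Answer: $\frac{i \sqrt{47563063}}{4} \approx 1724.2 i$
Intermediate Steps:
$k{\left(C,T \right)} = - \frac{1}{-3 + C}$
$S{\left(z,F \right)} = - \frac{z}{4}$
$K = \frac{2893401}{16}$ ($K = \left(431 - \frac{23}{4}\right)^{2} = \left(\frac{1701}{4}\right)^{2} = \frac{2893401}{16} \approx 1.8084 \cdot 10^{5}$)
$\sqrt{K - 3153529} = \sqrt{\frac{2893401}{16} - 3153529} = \sqrt{- \frac{47563063}{16}} = \frac{i \sqrt{47563063}}{4}$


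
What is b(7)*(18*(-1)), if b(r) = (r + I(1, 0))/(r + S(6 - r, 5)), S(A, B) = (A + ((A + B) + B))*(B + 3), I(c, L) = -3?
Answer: -72/71 ≈ -1.0141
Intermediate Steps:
S(A, B) = (3 + B)*(2*A + 2*B) (S(A, B) = (A + (A + 2*B))*(3 + B) = (2*A + 2*B)*(3 + B) = (3 + B)*(2*A + 2*B))
b(r) = (-3 + r)/(176 - 15*r) (b(r) = (r - 3)/(r + (2*5² + 6*(6 - r) + 6*5 + 2*(6 - r)*5)) = (-3 + r)/(r + (2*25 + (36 - 6*r) + 30 + (60 - 10*r))) = (-3 + r)/(r + (50 + (36 - 6*r) + 30 + (60 - 10*r))) = (-3 + r)/(r + (176 - 16*r)) = (-3 + r)/(176 - 15*r))
b(7)*(18*(-1)) = ((3 - 1*7)/(-176 + 15*7))*(18*(-1)) = ((3 - 7)/(-176 + 105))*(-18) = (-4/(-71))*(-18) = -1/71*(-4)*(-18) = (4/71)*(-18) = -72/71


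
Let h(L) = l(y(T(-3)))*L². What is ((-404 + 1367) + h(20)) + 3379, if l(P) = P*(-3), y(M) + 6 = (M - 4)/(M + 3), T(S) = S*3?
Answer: 8942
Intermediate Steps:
T(S) = 3*S
y(M) = -6 + (-4 + M)/(3 + M) (y(M) = -6 + (M - 4)/(M + 3) = -6 + (-4 + M)/(3 + M))
l(P) = -3*P
h(L) = 23*L²/2 (h(L) = (-3*(-22 - 15*(-3))/(3 + 3*(-3)))*L² = (-3*(-22 - 5*(-9))/(3 - 9))*L² = (-3*(-22 + 45)/(-6))*L² = (-(-1)*23/2)*L² = (-3*(-23/6))*L² = 23*L²/2)
((-404 + 1367) + h(20)) + 3379 = ((-404 + 1367) + (23/2)*20²) + 3379 = (963 + (23/2)*400) + 3379 = (963 + 4600) + 3379 = 5563 + 3379 = 8942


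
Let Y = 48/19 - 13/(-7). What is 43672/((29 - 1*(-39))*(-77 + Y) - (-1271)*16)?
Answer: 726047/255993 ≈ 2.8362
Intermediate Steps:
Y = 583/133 (Y = 48*(1/19) - 13*(-⅐) = 48/19 + 13/7 = 583/133 ≈ 4.3835)
43672/((29 - 1*(-39))*(-77 + Y) - (-1271)*16) = 43672/((29 - 1*(-39))*(-77 + 583/133) - (-1271)*16) = 43672/((29 + 39)*(-9658/133) - 1*(-20336)) = 43672/(68*(-9658/133) + 20336) = 43672/(-656744/133 + 20336) = 43672/(2047944/133) = 43672*(133/2047944) = 726047/255993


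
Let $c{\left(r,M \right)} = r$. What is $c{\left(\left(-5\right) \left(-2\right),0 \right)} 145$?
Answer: $1450$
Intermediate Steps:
$c{\left(\left(-5\right) \left(-2\right),0 \right)} 145 = \left(-5\right) \left(-2\right) 145 = 10 \cdot 145 = 1450$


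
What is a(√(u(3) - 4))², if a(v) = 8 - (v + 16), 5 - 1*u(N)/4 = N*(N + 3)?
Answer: 8 + 32*I*√14 ≈ 8.0 + 119.73*I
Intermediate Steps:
u(N) = 20 - 4*N*(3 + N) (u(N) = 20 - 4*N*(N + 3) = 20 - 4*N*(3 + N))
a(v) = -8 - v (a(v) = 8 - (16 + v) = 8 + (-16 - v) = -8 - v)
a(√(u(3) - 4))² = (-8 - √((20 - 12*3 - 4*3²) - 4))² = (-8 - √((20 - 36 - 4*9) - 4))² = (-8 - √((20 - 36 - 36) - 4))² = (-8 - √(-52 - 4))² = (-8 - √(-56))² = (-8 - 2*I*√14)²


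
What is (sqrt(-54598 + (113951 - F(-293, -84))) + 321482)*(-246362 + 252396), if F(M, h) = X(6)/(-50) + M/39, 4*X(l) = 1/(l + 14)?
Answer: 1939822388 + 3017*sqrt(3611493615210)/3900 ≈ 1.9413e+9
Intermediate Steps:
X(l) = 1/(4*(14 + l)) (X(l) = 1/(4*(l + 14)) = 1/(4*(14 + l)))
F(M, h) = -1/4000 + M/39 (F(M, h) = (1/(4*(14 + 6)))/(-50) + M/39 = ((1/4)/20)*(-1/50) + M*(1/39) = ((1/4)*(1/20))*(-1/50) + M/39 = (1/80)*(-1/50) + M/39 = -1/4000 + M/39)
(sqrt(-54598 + (113951 - F(-293, -84))) + 321482)*(-246362 + 252396) = (sqrt(-54598 + (113951 - (-1/4000 + (1/39)*(-293)))) + 321482)*(-246362 + 252396) = (sqrt(-54598 + (113951 - (-1/4000 - 293/39))) + 321482)*6034 = (sqrt(-54598 + (113951 - 1*(-1172039/156000))) + 321482)*6034 = (sqrt(-54598 + (113951 + 1172039/156000)) + 321482)*6034 = (sqrt(-54598 + 17777528039/156000) + 321482)*6034 = (sqrt(9260240039/156000) + 321482)*6034 = (sqrt(3611493615210)/7800 + 321482)*6034 = (321482 + sqrt(3611493615210)/7800)*6034 = 1939822388 + 3017*sqrt(3611493615210)/3900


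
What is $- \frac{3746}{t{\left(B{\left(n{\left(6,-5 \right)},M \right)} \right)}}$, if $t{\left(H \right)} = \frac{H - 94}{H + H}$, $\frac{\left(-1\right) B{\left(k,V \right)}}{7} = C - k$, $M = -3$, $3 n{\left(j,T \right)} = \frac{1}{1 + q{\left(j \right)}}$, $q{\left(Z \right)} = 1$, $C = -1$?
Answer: $\frac{367108}{515} \approx 712.83$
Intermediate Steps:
$n{\left(j,T \right)} = \frac{1}{6}$ ($n{\left(j,T \right)} = \frac{1}{3 \left(1 + 1\right)} = \frac{1}{3 \cdot 2} = \frac{1}{3} \cdot \frac{1}{2} = \frac{1}{6}$)
$B{\left(k,V \right)} = 7 + 7 k$ ($B{\left(k,V \right)} = - 7 \left(-1 - k\right) = 7 + 7 k$)
$t{\left(H \right)} = \frac{-94 + H}{2 H}$
$- \frac{3746}{t{\left(B{\left(n{\left(6,-5 \right)},M \right)} \right)}} = - \frac{3746}{\frac{1}{2} \frac{1}{7 + 7 \cdot \frac{1}{6}} \left(-94 + \left(7 + 7 \cdot \frac{1}{6}\right)\right)} = - \frac{3746}{\frac{1}{2} \frac{1}{7 + \frac{7}{6}} \left(-94 + \left(7 + \frac{7}{6}\right)\right)} = - \frac{3746}{\frac{1}{2} \frac{1}{\frac{49}{6}} \left(-94 + \frac{49}{6}\right)} = - \frac{3746}{\frac{1}{2} \cdot \frac{6}{49} \left(- \frac{515}{6}\right)} = - \frac{3746}{- \frac{515}{98}} = \left(-3746\right) \left(- \frac{98}{515}\right) = \frac{367108}{515}$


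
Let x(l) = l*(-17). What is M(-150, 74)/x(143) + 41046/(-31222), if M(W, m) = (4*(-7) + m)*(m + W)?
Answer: 4684643/37950341 ≈ 0.12344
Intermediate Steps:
x(l) = -17*l
M(W, m) = (-28 + m)*(W + m)
M(-150, 74)/x(143) + 41046/(-31222) = (74² - 28*(-150) - 28*74 - 150*74)/((-17*143)) + 41046/(-31222) = (5476 + 4200 - 2072 - 11100)/(-2431) + 41046*(-1/31222) = -3496*(-1/2431) - 20523/15611 = 3496/2431 - 20523/15611 = 4684643/37950341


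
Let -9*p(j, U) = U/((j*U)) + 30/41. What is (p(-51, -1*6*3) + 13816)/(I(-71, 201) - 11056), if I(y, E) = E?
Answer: -52000363/40856049 ≈ -1.2728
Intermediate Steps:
p(j, U) = -10/123 - 1/(9*j) (p(j, U) = -(U/((j*U)) + 30/41)/9 = -(U/((U*j)) + 30*(1/41))/9 = -(U*(1/(U*j)) + 30/41)/9 = -(1/j + 30/41)/9 = -(30/41 + 1/j)/9 = -10/123 - 1/(9*j))
(p(-51, -1*6*3) + 13816)/(I(-71, 201) - 11056) = ((1/369)*(-41 - 30*(-51))/(-51) + 13816)/(201 - 11056) = ((1/369)*(-1/51)*(-41 + 1530) + 13816)/(-10855) = ((1/369)*(-1/51)*1489 + 13816)*(-1/10855) = (-1489/18819 + 13816)*(-1/10855) = (260001815/18819)*(-1/10855) = -52000363/40856049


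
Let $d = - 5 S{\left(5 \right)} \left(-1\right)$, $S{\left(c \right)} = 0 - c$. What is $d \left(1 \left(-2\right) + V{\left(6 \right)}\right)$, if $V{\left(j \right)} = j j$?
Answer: $-850$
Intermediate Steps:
$S{\left(c \right)} = - c$
$d = -25$ ($d = - 5 \left(\left(-1\right) 5\right) \left(-1\right) = \left(-5\right) \left(-5\right) \left(-1\right) = 25 \left(-1\right) = -25$)
$V{\left(j \right)} = j^{2}$
$d \left(1 \left(-2\right) + V{\left(6 \right)}\right) = - 25 \left(1 \left(-2\right) + 6^{2}\right) = - 25 \left(-2 + 36\right) = \left(-25\right) 34 = -850$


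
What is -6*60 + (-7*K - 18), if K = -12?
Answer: -294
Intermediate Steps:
-6*60 + (-7*K - 18) = -6*60 + (-7*(-12) - 18) = -360 + (84 - 18) = -360 + 66 = -294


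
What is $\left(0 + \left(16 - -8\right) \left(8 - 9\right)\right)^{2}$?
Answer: $576$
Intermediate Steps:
$\left(0 + \left(16 - -8\right) \left(8 - 9\right)\right)^{2} = \left(0 + \left(16 + \left(-2 + 10\right)\right) \left(-1\right)\right)^{2} = \left(0 + \left(16 + 8\right) \left(-1\right)\right)^{2} = \left(0 + 24 \left(-1\right)\right)^{2} = \left(0 - 24\right)^{2} = \left(-24\right)^{2} = 576$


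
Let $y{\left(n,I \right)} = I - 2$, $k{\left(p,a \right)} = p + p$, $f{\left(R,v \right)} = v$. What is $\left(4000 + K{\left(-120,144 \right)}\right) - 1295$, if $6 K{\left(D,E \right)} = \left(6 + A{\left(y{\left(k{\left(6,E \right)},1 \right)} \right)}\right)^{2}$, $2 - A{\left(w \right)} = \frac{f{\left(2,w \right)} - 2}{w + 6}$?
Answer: $\frac{407599}{150} \approx 2717.3$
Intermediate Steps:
$k{\left(p,a \right)} = 2 p$
$y{\left(n,I \right)} = -2 + I$ ($y{\left(n,I \right)} = I - 2 = -2 + I$)
$A{\left(w \right)} = 2 - \frac{-2 + w}{6 + w}$ ($A{\left(w \right)} = 2 - \frac{w - 2}{w + 6} = 2 - \frac{-2 + w}{6 + w}$)
$K{\left(D,E \right)} = \frac{1849}{150}$ ($K{\left(D,E \right)} = \frac{\left(6 + \frac{14 + \left(-2 + 1\right)}{6 + \left(-2 + 1\right)}\right)^{2}}{6} = \frac{\left(6 + \frac{14 - 1}{6 - 1}\right)^{2}}{6} = \frac{\left(6 + \frac{1}{5} \cdot 13\right)^{2}}{6} = \frac{\left(6 + \frac{13}{5}\right)^{2}}{6} = \frac{\left(\frac{43}{5}\right)^{2}}{6} = \frac{1}{6} \cdot \frac{1849}{25} = \frac{1849}{150}$)
$\left(4000 + K{\left(-120,144 \right)}\right) - 1295 = \left(4000 + \frac{1849}{150}\right) - 1295 = \frac{601849}{150} - 1295 = \frac{407599}{150}$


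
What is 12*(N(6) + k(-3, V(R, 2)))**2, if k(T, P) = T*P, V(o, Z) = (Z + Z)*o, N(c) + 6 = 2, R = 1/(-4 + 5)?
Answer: 3072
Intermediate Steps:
R = 1 (R = 1/1 = 1)
N(c) = -4 (N(c) = -6 + 2 = -4)
V(o, Z) = 2*Z*o (V(o, Z) = (2*Z)*o = 2*Z*o)
k(T, P) = P*T
12*(N(6) + k(-3, V(R, 2)))**2 = 12*(-4 + (2*2*1)*(-3))**2 = 12*(-4 + 4*(-3))**2 = 12*(-4 - 12)**2 = 12*(-16)**2 = 12*256 = 3072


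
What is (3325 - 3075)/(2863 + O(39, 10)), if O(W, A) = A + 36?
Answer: 250/2909 ≈ 0.085940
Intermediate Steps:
O(W, A) = 36 + A
(3325 - 3075)/(2863 + O(39, 10)) = (3325 - 3075)/(2863 + (36 + 10)) = 250/(2863 + 46) = 250/2909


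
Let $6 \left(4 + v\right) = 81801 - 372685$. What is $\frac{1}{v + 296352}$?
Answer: $\frac{3}{743602} \approx 4.0344 \cdot 10^{-6}$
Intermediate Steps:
$v = - \frac{145454}{3}$ ($v = -4 + \frac{81801 - 372685}{6} = -4 + \frac{1}{6} \left(-290884\right) = -4 - \frac{145442}{3} = - \frac{145454}{3} \approx -48485.0$)
$\frac{1}{v + 296352} = \frac{1}{- \frac{145454}{3} + 296352} = \frac{1}{\frac{743602}{3}} = \frac{3}{743602}$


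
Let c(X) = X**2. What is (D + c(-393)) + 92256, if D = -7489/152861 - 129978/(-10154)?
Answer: 191471552408261/776075297 ≈ 2.4672e+5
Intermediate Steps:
D = 9896261876/776075297 (D = -7489*1/152861 - 129978*(-1/10154) = -7489/152861 + 64989/5077 = 9896261876/776075297 ≈ 12.752)
(D + c(-393)) + 92256 = (9896261876/776075297 + (-393)**2) + 92256 = (9896261876/776075297 + 154449) + 92256 = 119873949808229/776075297 + 92256 = 191471552408261/776075297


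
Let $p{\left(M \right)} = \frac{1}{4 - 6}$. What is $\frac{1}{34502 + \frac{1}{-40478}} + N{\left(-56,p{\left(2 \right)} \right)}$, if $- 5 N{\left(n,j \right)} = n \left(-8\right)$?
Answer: $- \frac{25026561338}{279314391} \approx -89.6$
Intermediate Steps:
$p{\left(M \right)} = - \frac{1}{2}$ ($p{\left(M \right)} = \frac{1}{-2} = - \frac{1}{2}$)
$N{\left(n,j \right)} = \frac{8 n}{5}$ ($N{\left(n,j \right)} = - \frac{n \left(-8\right)}{5} = - \frac{\left(-8\right) n}{5} = \frac{8 n}{5}$)
$\frac{1}{34502 + \frac{1}{-40478}} + N{\left(-56,p{\left(2 \right)} \right)} = \frac{1}{34502 + \frac{1}{-40478}} + \frac{8}{5} \left(-56\right) = \frac{1}{34502 - \frac{1}{40478}} - \frac{448}{5} = \frac{1}{\frac{1396571955}{40478}} - \frac{448}{5} = \frac{40478}{1396571955} - \frac{448}{5} = - \frac{25026561338}{279314391}$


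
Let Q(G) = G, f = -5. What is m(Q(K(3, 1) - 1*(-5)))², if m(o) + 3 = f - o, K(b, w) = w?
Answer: 196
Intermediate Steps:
m(o) = -8 - o (m(o) = -3 + (-5 - o) = -8 - o)
m(Q(K(3, 1) - 1*(-5)))² = (-8 - (1 - 1*(-5)))² = (-8 - (1 + 5))² = (-8 - 1*6)² = (-8 - 6)² = (-14)² = 196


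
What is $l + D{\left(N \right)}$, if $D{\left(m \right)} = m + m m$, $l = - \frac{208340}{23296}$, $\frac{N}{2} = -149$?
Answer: $\frac{515406859}{5824} \approx 88497.0$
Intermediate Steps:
$N = -298$ ($N = 2 \left(-149\right) = -298$)
$l = - \frac{52085}{5824}$ ($l = \left(-208340\right) \frac{1}{23296} = - \frac{52085}{5824} \approx -8.9432$)
$D{\left(m \right)} = m + m^{2}$
$l + D{\left(N \right)} = - \frac{52085}{5824} - 298 \left(1 - 298\right) = - \frac{52085}{5824} - -88506 = - \frac{52085}{5824} + 88506 = \frac{515406859}{5824}$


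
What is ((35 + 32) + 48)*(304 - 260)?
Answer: 5060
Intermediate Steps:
((35 + 32) + 48)*(304 - 260) = (67 + 48)*44 = 115*44 = 5060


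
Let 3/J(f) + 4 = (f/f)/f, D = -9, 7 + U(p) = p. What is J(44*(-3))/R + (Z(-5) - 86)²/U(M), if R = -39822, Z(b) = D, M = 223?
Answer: 31686545581/758370168 ≈ 41.782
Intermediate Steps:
U(p) = -7 + p
Z(b) = -9
J(f) = 3/(-4 + 1/f) (J(f) = 3/(-4 + (f/f)/f) = 3/(-4 + 1/f))
J(44*(-3))/R + (Z(-5) - 86)²/U(M) = -3*44*(-3)/(-1 + 4*(44*(-3)))/(-39822) + (-9 - 86)²/(-7 + 223) = -3*(-132)/(-1 + 4*(-132))*(-1/39822) + (-95)²/216 = -3*(-132)/(-1 - 528)*(-1/39822) + 9025*(1/216) = -3*(-132)/(-529)*(-1/39822) + 9025/216 = -3*(-132)*(-1/529)*(-1/39822) + 9025/216 = -396/529*(-1/39822) + 9025/216 = 66/3510973 + 9025/216 = 31686545581/758370168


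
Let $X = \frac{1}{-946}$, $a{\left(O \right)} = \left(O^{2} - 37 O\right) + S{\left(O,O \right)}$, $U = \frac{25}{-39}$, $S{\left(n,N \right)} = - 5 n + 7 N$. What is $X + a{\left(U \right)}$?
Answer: $\frac{32871979}{1438866} \approx 22.846$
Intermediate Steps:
$U = - \frac{25}{39}$ ($U = 25 \left(- \frac{1}{39}\right) = - \frac{25}{39} \approx -0.64103$)
$a{\left(O \right)} = O^{2} - 35 O$ ($a{\left(O \right)} = \left(O^{2} - 37 O\right) + \left(- 5 O + 7 O\right) = \left(O^{2} - 37 O\right) + 2 O = O^{2} - 35 O$)
$X = - \frac{1}{946} \approx -0.0010571$
$X + a{\left(U \right)} = - \frac{1}{946} - \frac{25 \left(-35 - \frac{25}{39}\right)}{39} = - \frac{1}{946} - - \frac{34750}{1521} = - \frac{1}{946} + \frac{34750}{1521} = \frac{32871979}{1438866}$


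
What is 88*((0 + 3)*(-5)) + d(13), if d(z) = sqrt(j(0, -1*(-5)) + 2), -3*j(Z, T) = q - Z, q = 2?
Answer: -1320 + 2*sqrt(3)/3 ≈ -1318.8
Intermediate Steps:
j(Z, T) = -2/3 + Z/3 (j(Z, T) = -(2 - Z)/3 = -2/3 + Z/3)
d(z) = 2*sqrt(3)/3 (d(z) = sqrt((-2/3 + (1/3)*0) + 2) = sqrt((-2/3 + 0) + 2) = sqrt(-2/3 + 2) = sqrt(4/3) = 2*sqrt(3)/3)
88*((0 + 3)*(-5)) + d(13) = 88*((0 + 3)*(-5)) + 2*sqrt(3)/3 = 88*(3*(-5)) + 2*sqrt(3)/3 = 88*(-15) + 2*sqrt(3)/3 = -1320 + 2*sqrt(3)/3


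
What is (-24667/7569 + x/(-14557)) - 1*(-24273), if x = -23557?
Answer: 2674265285123/110181933 ≈ 24271.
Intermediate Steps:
(-24667/7569 + x/(-14557)) - 1*(-24273) = (-24667/7569 - 23557/(-14557)) - 1*(-24273) = (-24667*1/7569 - 23557*(-1/14557)) + 24273 = (-24667/7569 + 23557/14557) + 24273 = -180774586/110181933 + 24273 = 2674265285123/110181933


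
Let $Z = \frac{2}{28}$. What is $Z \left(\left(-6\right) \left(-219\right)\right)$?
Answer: $\frac{657}{7} \approx 93.857$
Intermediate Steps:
$Z = \frac{1}{14}$ ($Z = 2 \cdot \frac{1}{28} = \frac{1}{14} \approx 0.071429$)
$Z \left(\left(-6\right) \left(-219\right)\right) = \frac{\left(-6\right) \left(-219\right)}{14} = \frac{1}{14} \cdot 1314 = \frac{657}{7}$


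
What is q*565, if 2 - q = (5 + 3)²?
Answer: -35030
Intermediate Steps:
q = -62 (q = 2 - (5 + 3)² = 2 - 1*8² = 2 - 1*64 = 2 - 64 = -62)
q*565 = -62*565 = -35030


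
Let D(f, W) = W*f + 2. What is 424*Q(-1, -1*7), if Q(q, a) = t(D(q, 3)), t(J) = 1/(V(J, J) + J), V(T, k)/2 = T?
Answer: -424/3 ≈ -141.33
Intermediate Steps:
V(T, k) = 2*T
D(f, W) = 2 + W*f
t(J) = 1/(3*J) (t(J) = 1/(2*J + J) = 1/(3*J))
Q(q, a) = 1/(3*(2 + 3*q))
424*Q(-1, -1*7) = 424*(1/(3*(2 + 3*(-1)))) = 424*(1/(3*(2 - 3))) = 424*((⅓)/(-1)) = 424*((⅓)*(-1)) = 424*(-⅓) = -424/3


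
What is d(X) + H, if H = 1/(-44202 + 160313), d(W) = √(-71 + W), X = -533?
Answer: 1/116111 + 2*I*√151 ≈ 8.6124e-6 + 24.576*I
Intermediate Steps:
H = 1/116111 ≈ 8.6124e-6
d(X) + H = √(-71 - 533) + 1/116111 = √(-604) + 1/116111 = 2*I*√151 + 1/116111 = 1/116111 + 2*I*√151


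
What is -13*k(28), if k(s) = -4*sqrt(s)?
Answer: 104*sqrt(7) ≈ 275.16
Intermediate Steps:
-13*k(28) = -(-52)*sqrt(28) = -(-52)*2*sqrt(7) = -(-104)*sqrt(7) = 104*sqrt(7)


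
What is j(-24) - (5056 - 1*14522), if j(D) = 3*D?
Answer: 9394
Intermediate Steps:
j(-24) - (5056 - 1*14522) = 3*(-24) - (5056 - 1*14522) = -72 - (5056 - 14522) = -72 - 1*(-9466) = -72 + 9466 = 9394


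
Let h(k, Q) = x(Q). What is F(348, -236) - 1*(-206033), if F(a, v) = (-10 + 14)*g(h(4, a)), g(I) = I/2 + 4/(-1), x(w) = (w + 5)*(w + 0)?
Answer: 451705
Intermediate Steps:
x(w) = w*(5 + w) (x(w) = (5 + w)*w = w*(5 + w))
h(k, Q) = Q*(5 + Q)
g(I) = -4 + I/2 (g(I) = I*(½) + 4*(-1) = I/2 - 4 = -4 + I/2)
F(a, v) = -16 + 2*a*(5 + a) (F(a, v) = (-10 + 14)*(-4 + (a*(5 + a))/2) = 4*(-4 + a*(5 + a)/2) = -16 + 2*a*(5 + a))
F(348, -236) - 1*(-206033) = (-16 + 2*348*(5 + 348)) - 1*(-206033) = (-16 + 2*348*353) + 206033 = (-16 + 245688) + 206033 = 245672 + 206033 = 451705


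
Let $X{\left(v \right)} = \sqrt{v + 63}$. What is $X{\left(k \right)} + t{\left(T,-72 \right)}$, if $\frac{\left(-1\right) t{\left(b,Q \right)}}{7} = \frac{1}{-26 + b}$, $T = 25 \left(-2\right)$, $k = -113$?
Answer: $\frac{7}{76} + 5 i \sqrt{2} \approx 0.092105 + 7.0711 i$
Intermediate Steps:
$T = -50$
$t{\left(b,Q \right)} = - \frac{7}{-26 + b}$
$X{\left(v \right)} = \sqrt{63 + v}$
$X{\left(k \right)} + t{\left(T,-72 \right)} = \sqrt{63 - 113} - \frac{7}{-26 - 50} = \sqrt{-50} - \frac{7}{-76} = 5 i \sqrt{2} - - \frac{7}{76} = 5 i \sqrt{2} + \frac{7}{76} = \frac{7}{76} + 5 i \sqrt{2}$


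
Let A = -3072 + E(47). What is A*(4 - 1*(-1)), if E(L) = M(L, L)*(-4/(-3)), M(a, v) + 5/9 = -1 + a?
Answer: -406540/27 ≈ -15057.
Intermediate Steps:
M(a, v) = -14/9 + a (M(a, v) = -5/9 + (-1 + a) = -14/9 + a)
E(L) = -56/27 + 4*L/3 (E(L) = (-14/9 + L)*(-4/(-3)) = (-14/9 + L)*(-4*(-⅓)) = (-14/9 + L)*(4/3) = -56/27 + 4*L/3)
A = -81308/27 (A = -3072 + (-56/27 + (4/3)*47) = -3072 + (-56/27 + 188/3) = -3072 + 1636/27 = -81308/27 ≈ -3011.4)
A*(4 - 1*(-1)) = -81308*(4 - 1*(-1))/27 = -81308*(4 + 1)/27 = -81308/27*5 = -406540/27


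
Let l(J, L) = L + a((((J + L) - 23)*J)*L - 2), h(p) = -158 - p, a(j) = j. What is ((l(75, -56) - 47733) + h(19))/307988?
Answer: -7792/76997 ≈ -0.10120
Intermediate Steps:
l(J, L) = -2 + L + J*L*(-23 + J + L) (l(J, L) = L + ((((J + L) - 23)*J)*L - 2) = L + (((-23 + J + L)*J)*L - 2) = L + ((J*(-23 + J + L))*L - 2) = L + (J*L*(-23 + J + L) - 2) = L + (-2 + J*L*(-23 + J + L)) = -2 + L + J*L*(-23 + J + L))
((l(75, -56) - 47733) + h(19))/307988 = (((-2 - 56 + 75*(-56)² - 56*75² - 23*75*(-56)) - 47733) + (-158 - 1*19))/307988 = (((-2 - 56 + 75*3136 - 56*5625 + 96600) - 47733) + (-158 - 19))*(1/307988) = (((-2 - 56 + 235200 - 315000 + 96600) - 47733) - 177)*(1/307988) = ((16742 - 47733) - 177)*(1/307988) = (-30991 - 177)*(1/307988) = -31168*1/307988 = -7792/76997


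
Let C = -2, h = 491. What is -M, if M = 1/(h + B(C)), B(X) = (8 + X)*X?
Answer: -1/479 ≈ -0.0020877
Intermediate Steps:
B(X) = X*(8 + X)
M = 1/479 (M = 1/(491 - 2*(8 - 2)) = 1/(491 - 2*6) = 1/(491 - 12) = 1/479 ≈ 0.0020877)
-M = -1*1/479 = -1/479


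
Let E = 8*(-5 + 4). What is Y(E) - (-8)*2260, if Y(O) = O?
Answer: 18072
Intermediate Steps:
E = -8 (E = 8*(-1) = -8)
Y(E) - (-8)*2260 = -8 - (-8)*2260 = -8 - 1*(-18080) = -8 + 18080 = 18072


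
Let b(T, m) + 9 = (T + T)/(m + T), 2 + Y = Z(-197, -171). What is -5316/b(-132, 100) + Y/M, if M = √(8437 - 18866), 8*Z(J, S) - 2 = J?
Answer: 7088 + 211*I*√10429/83432 ≈ 7088.0 + 0.25827*I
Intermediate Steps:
Z(J, S) = ¼ + J/8
M = I*√10429 (M = √(-10429) = I*√10429 ≈ 102.12*I)
Y = -211/8 (Y = -2 + (¼ + (⅛)*(-197)) = -2 + (¼ - 197/8) = -2 - 195/8 = -211/8 ≈ -26.375)
b(T, m) = -9 + 2*T/(T + m) (b(T, m) = -9 + (T + T)/(m + T) = -9 + (2*T)/(T + m) = -9 + 2*T/(T + m))
-5316/b(-132, 100) + Y/M = -5316*(-132 + 100)/(-9*100 - 7*(-132)) - 211*(-I*√10429/10429)/8 = -5316*(-32/(-900 + 924)) - (-211)*I*√10429/83432 = -5316/((-1/32*24)) + 211*I*√10429/83432 = -5316/(-¾) + 211*I*√10429/83432 = -5316*(-4/3) + 211*I*√10429/83432 = 7088 + 211*I*√10429/83432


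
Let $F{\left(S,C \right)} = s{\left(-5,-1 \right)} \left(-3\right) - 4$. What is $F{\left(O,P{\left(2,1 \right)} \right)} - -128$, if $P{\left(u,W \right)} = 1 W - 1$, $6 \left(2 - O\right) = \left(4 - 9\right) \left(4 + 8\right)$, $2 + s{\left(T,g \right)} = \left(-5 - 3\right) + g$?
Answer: $157$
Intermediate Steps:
$s{\left(T,g \right)} = -10 + g$ ($s{\left(T,g \right)} = -2 + \left(\left(-5 - 3\right) + g\right) = -2 + \left(-8 + g\right) = -10 + g$)
$O = 12$ ($O = 2 - \frac{\left(4 - 9\right) \left(4 + 8\right)}{6} = 2 - \frac{\left(-5\right) 12}{6} = 2 - -10 = 2 + 10 = 12$)
$P{\left(u,W \right)} = -1 + W$ ($P{\left(u,W \right)} = W - 1 = -1 + W$)
$F{\left(S,C \right)} = 29$ ($F{\left(S,C \right)} = \left(-10 - 1\right) \left(-3\right) - 4 = \left(-11\right) \left(-3\right) - 4 = 33 - 4 = 29$)
$F{\left(O,P{\left(2,1 \right)} \right)} - -128 = 29 - -128 = 29 + 128 = 157$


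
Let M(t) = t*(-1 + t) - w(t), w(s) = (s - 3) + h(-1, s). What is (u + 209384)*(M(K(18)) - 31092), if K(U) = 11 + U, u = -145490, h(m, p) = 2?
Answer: -1936499352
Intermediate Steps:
w(s) = -1 + s (w(s) = (s - 3) + 2 = (-3 + s) + 2 = -1 + s)
M(t) = 1 - t + t*(-1 + t) (M(t) = t*(-1 + t) - (-1 + t) = t*(-1 + t) + (1 - t) = 1 - t + t*(-1 + t))
(u + 209384)*(M(K(18)) - 31092) = (-145490 + 209384)*((1 + (11 + 18)² - 2*(11 + 18)) - 31092) = 63894*((1 + 29² - 2*29) - 31092) = 63894*((1 + 841 - 58) - 31092) = 63894*(784 - 31092) = 63894*(-30308) = -1936499352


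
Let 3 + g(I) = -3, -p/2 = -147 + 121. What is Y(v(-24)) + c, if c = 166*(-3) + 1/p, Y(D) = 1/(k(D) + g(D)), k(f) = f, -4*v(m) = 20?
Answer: -284897/572 ≈ -498.07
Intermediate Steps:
v(m) = -5 (v(m) = -¼*20 = -5)
p = 52 (p = -2*(-147 + 121) = -2*(-26) = 52)
g(I) = -6 (g(I) = -3 - 3 = -6)
Y(D) = 1/(-6 + D) (Y(D) = 1/(D - 6) = 1/(-6 + D))
c = -25895/52 (c = 166*(-3) + 1/52 = -498 + 1/52 = -25895/52 ≈ -497.98)
Y(v(-24)) + c = 1/(-6 - 5) - 25895/52 = 1/(-11) - 25895/52 = -1/11 - 25895/52 = -284897/572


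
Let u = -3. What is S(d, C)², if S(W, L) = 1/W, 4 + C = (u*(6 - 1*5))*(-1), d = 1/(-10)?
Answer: 100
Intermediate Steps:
d = -⅒ ≈ -0.10000
C = -1 (C = -4 - 3*(6 - 1*5)*(-1) = -4 - 3*(6 - 5)*(-1) = -4 - 3*1*(-1) = -4 - 3*(-1) = -4 + 3 = -1)
S(d, C)² = (1/(-⅒))² = (-10)² = 100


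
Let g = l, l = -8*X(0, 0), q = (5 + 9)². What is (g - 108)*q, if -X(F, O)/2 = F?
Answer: -21168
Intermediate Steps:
X(F, O) = -2*F
q = 196 (q = 14² = 196)
l = 0 (l = -(-16)*0 = -8*0 = 0)
g = 0
(g - 108)*q = (0 - 108)*196 = -108*196 = -21168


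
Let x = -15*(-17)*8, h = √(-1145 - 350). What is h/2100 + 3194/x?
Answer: 1597/1020 + I*√1495/2100 ≈ 1.5657 + 0.018412*I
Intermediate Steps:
h = I*√1495 (h = √(-1495) = I*√1495 ≈ 38.665*I)
x = 2040 (x = 255*8 = 2040)
h/2100 + 3194/x = (I*√1495)/2100 + 3194/2040 = (I*√1495)*(1/2100) + 3194*(1/2040) = I*√1495/2100 + 1597/1020 = 1597/1020 + I*√1495/2100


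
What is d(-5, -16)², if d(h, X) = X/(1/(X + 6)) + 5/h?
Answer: 25281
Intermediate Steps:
d(h, X) = 5/h + X*(6 + X) (d(h, X) = X/(1/(6 + X)) + 5/h = X*(6 + X) + 5/h = 5/h + X*(6 + X))
d(-5, -16)² = ((5 - 16*(-5)*(6 - 16))/(-5))² = (-(5 - 16*(-5)*(-10))/5)² = (-(5 - 800)/5)² = (-⅕*(-795))² = 159² = 25281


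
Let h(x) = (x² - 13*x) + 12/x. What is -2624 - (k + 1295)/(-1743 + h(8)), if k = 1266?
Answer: -9344190/3563 ≈ -2622.6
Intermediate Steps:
h(x) = x² - 13*x + 12/x
-2624 - (k + 1295)/(-1743 + h(8)) = -2624 - (1266 + 1295)/(-1743 + (12 + 8²*(-13 + 8))/8) = -2624 - 2561/(-1743 + (12 + 64*(-5))/8) = -2624 - 2561/(-1743 + (12 - 320)/8) = -2624 - 2561/(-1743 + (⅛)*(-308)) = -2624 - 2561/(-1743 - 77/2) = -2624 - 2561/(-3563/2) = -2624 - 2561*(-2)/3563 = -2624 - 1*(-5122/3563) = -2624 + 5122/3563 = -9344190/3563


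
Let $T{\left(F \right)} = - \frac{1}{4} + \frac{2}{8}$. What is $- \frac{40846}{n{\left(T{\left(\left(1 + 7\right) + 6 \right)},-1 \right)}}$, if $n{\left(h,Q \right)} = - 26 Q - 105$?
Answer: $\frac{40846}{79} \approx 517.04$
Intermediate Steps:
$T{\left(F \right)} = 0$ ($T{\left(F \right)} = \left(-1\right) \frac{1}{4} + 2 \cdot \frac{1}{8} = - \frac{1}{4} + \frac{1}{4} = 0$)
$n{\left(h,Q \right)} = -105 - 26 Q$ ($n{\left(h,Q \right)} = - 26 Q - 105 = -105 - 26 Q$)
$- \frac{40846}{n{\left(T{\left(\left(1 + 7\right) + 6 \right)},-1 \right)}} = - \frac{40846}{-105 - -26} = - \frac{40846}{-105 + 26} = - \frac{40846}{-79} = \left(-40846\right) \left(- \frac{1}{79}\right) = \frac{40846}{79}$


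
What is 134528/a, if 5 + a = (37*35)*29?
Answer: 67264/18775 ≈ 3.5826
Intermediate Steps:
a = 37550 (a = -5 + (37*35)*29 = -5 + 1295*29 = -5 + 37555 = 37550)
134528/a = 134528/37550 = 134528*(1/37550) = 67264/18775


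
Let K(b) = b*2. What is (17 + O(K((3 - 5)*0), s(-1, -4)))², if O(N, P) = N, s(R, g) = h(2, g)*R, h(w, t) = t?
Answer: 289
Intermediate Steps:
s(R, g) = R*g (s(R, g) = g*R = R*g)
K(b) = 2*b
(17 + O(K((3 - 5)*0), s(-1, -4)))² = (17 + 2*((3 - 5)*0))² = (17 + 2*(-2*0))² = (17 + 2*0)² = (17 + 0)² = 17² = 289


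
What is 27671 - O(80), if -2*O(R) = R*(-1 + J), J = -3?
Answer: 27511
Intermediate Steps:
O(R) = 2*R (O(R) = -R*(-1 - 3)/2 = -R*(-4)/2 = -(-2)*R = 2*R)
27671 - O(80) = 27671 - 2*80 = 27671 - 1*160 = 27671 - 160 = 27511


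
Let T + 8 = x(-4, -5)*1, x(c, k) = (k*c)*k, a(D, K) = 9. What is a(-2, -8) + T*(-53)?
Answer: 5733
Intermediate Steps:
x(c, k) = c*k² (x(c, k) = (c*k)*k = c*k²)
T = -108 (T = -8 - 4*(-5)²*1 = -8 - 4*25*1 = -8 - 100*1 = -8 - 100 = -108)
a(-2, -8) + T*(-53) = 9 - 108*(-53) = 9 + 5724 = 5733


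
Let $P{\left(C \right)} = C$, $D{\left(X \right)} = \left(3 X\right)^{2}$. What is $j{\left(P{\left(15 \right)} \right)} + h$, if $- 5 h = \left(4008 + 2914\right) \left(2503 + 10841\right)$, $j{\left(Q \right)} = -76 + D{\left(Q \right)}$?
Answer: $- \frac{92357423}{5} \approx -1.8471 \cdot 10^{7}$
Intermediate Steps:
$D{\left(X \right)} = 9 X^{2}$
$j{\left(Q \right)} = -76 + 9 Q^{2}$
$h = - \frac{92367168}{5}$ ($h = - \frac{\left(4008 + 2914\right) \left(2503 + 10841\right)}{5} = - \frac{6922 \cdot 13344}{5} = \left(- \frac{1}{5}\right) 92367168 = - \frac{92367168}{5} \approx -1.8473 \cdot 10^{7}$)
$j{\left(P{\left(15 \right)} \right)} + h = \left(-76 + 9 \cdot 15^{2}\right) - \frac{92367168}{5} = \left(-76 + 9 \cdot 225\right) - \frac{92367168}{5} = \left(-76 + 2025\right) - \frac{92367168}{5} = 1949 - \frac{92367168}{5} = - \frac{92357423}{5}$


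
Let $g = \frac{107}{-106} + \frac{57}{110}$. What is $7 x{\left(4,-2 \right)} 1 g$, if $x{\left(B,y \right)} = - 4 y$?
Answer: $- \frac{80192}{2915} \approx -27.51$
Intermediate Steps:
$g = - \frac{1432}{2915}$ ($g = 107 \left(- \frac{1}{106}\right) + 57 \cdot \frac{1}{110} = - \frac{107}{106} + \frac{57}{110} = - \frac{1432}{2915} \approx -0.49125$)
$7 x{\left(4,-2 \right)} 1 g = 7 \left(\left(-4\right) \left(-2\right)\right) 1 \left(- \frac{1432}{2915}\right) = 7 \cdot 8 \cdot 1 \left(- \frac{1432}{2915}\right) = 56 \cdot 1 \left(- \frac{1432}{2915}\right) = 56 \left(- \frac{1432}{2915}\right) = - \frac{80192}{2915}$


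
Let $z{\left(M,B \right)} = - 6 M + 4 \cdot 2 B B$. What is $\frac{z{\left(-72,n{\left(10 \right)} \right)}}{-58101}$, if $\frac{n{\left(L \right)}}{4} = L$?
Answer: $- \frac{13232}{58101} \approx -0.22774$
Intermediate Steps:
$n{\left(L \right)} = 4 L$
$z{\left(M,B \right)} = - 6 M + 8 B^{2}$ ($z{\left(M,B \right)} = - 6 M + 8 B B = - 6 M + 8 B^{2}$)
$\frac{z{\left(-72,n{\left(10 \right)} \right)}}{-58101} = \frac{\left(-6\right) \left(-72\right) + 8 \left(4 \cdot 10\right)^{2}}{-58101} = \left(432 + 8 \cdot 40^{2}\right) \left(- \frac{1}{58101}\right) = \left(432 + 8 \cdot 1600\right) \left(- \frac{1}{58101}\right) = \left(432 + 12800\right) \left(- \frac{1}{58101}\right) = 13232 \left(- \frac{1}{58101}\right) = - \frac{13232}{58101}$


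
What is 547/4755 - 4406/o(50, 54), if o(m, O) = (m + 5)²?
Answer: -3859171/2876775 ≈ -1.3415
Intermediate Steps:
o(m, O) = (5 + m)²
547/4755 - 4406/o(50, 54) = 547/4755 - 4406/(5 + 50)² = 547*(1/4755) - 4406/(55²) = 547/4755 - 4406/3025 = -3859171/2876775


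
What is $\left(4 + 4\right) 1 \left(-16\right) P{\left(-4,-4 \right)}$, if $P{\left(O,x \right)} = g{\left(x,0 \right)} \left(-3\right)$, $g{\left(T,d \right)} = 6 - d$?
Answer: $2304$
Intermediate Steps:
$P{\left(O,x \right)} = -18$ ($P{\left(O,x \right)} = \left(6 - 0\right) \left(-3\right) = \left(6 + 0\right) \left(-3\right) = 6 \left(-3\right) = -18$)
$\left(4 + 4\right) 1 \left(-16\right) P{\left(-4,-4 \right)} = \left(4 + 4\right) 1 \left(-16\right) \left(-18\right) = 8 \cdot 1 \left(-16\right) \left(-18\right) = 8 \left(-16\right) \left(-18\right) = \left(-128\right) \left(-18\right) = 2304$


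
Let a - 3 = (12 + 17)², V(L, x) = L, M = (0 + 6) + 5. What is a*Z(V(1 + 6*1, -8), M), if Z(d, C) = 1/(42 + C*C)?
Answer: 844/163 ≈ 5.1779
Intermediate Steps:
M = 11 (M = 6 + 5 = 11)
Z(d, C) = 1/(42 + C²)
a = 844 (a = 3 + (12 + 17)² = 3 + 29² = 3 + 841 = 844)
a*Z(V(1 + 6*1, -8), M) = 844/(42 + 11²) = 844/(42 + 121) = 844/163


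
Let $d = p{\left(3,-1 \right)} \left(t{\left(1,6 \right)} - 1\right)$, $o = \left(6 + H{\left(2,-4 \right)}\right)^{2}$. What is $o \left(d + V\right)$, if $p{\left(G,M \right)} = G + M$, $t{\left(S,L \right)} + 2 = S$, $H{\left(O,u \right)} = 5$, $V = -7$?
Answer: $-1331$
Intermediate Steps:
$t{\left(S,L \right)} = -2 + S$
$o = 121$ ($o = \left(6 + 5\right)^{2} = 11^{2} = 121$)
$d = -4$ ($d = \left(3 - 1\right) \left(\left(-2 + 1\right) - 1\right) = 2 \left(-1 - 1\right) = 2 \left(-2\right) = -4$)
$o \left(d + V\right) = 121 \left(-4 - 7\right) = 121 \left(-11\right) = -1331$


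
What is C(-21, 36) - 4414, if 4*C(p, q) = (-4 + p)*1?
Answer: -17681/4 ≈ -4420.3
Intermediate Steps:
C(p, q) = -1 + p/4 (C(p, q) = ((-4 + p)*1)/4 = (-4 + p)/4 = -1 + p/4)
C(-21, 36) - 4414 = (-1 + (¼)*(-21)) - 4414 = (-1 - 21/4) - 4414 = -25/4 - 4414 = -17681/4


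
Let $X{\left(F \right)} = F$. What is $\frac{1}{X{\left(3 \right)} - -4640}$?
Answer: $\frac{1}{4643} \approx 0.00021538$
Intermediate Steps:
$\frac{1}{X{\left(3 \right)} - -4640} = \frac{1}{3 - -4640} = \frac{1}{3 + 4640} = \frac{1}{4643}$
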